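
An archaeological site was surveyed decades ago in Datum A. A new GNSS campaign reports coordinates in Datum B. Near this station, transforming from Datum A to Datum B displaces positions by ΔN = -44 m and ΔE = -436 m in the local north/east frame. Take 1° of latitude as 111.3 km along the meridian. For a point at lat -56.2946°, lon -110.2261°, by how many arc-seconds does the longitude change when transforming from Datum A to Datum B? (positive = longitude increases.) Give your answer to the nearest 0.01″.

At latitude -56.2946°, cos φ = 0.554923.
1° of longitude at this latitude = 111.3 × cos φ = 61.76 km, so Δλ = -436.0 / 61762.9 = -0.0070593° = -25.413″.

Δλ = -25.41″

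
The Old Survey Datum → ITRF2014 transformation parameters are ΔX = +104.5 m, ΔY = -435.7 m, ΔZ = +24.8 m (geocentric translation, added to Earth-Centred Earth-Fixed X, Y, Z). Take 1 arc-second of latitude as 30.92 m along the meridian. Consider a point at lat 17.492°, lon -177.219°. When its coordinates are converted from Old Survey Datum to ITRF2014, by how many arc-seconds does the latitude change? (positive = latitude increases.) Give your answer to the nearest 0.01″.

sin φ = 0.300573, cos φ = 0.953759, sin λ = -0.048519, cos λ = -0.998822.
North component: ΔN = −sin φ cos λ·ΔX − sin φ sin λ·ΔY + cos φ·ΔZ = −(0.300573)(-0.998822)(104.5) − (0.300573)(-0.048519)(-435.7) + (0.953759)(24.8) = 48.67 m.
1° of latitude spans 3600 × 30.92 = 111312 m, so Δφ = 48.67 / 111312 × 3600 = 1.574″.

Δφ = 1.57″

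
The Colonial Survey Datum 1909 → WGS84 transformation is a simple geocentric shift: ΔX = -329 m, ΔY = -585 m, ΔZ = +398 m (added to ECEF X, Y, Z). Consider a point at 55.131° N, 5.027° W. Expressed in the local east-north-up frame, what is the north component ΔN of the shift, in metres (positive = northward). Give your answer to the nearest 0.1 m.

ΔN = 454.4 m

The local north axis is (−sin φ cos λ, −sin φ sin λ, cos φ), giving ΔN = 268.893 − 42.057 + 227.537 = 454.37 m.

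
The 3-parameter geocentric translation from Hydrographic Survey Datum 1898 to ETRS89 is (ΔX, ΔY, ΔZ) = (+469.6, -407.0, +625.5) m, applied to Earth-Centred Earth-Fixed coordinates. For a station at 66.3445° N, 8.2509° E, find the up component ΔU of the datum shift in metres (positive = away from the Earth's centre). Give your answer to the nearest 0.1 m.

ΔU = 736.0 m

The local up (radial) axis is (cos φ cos λ, cos φ sin λ, sin φ), giving ΔU = 186.470 − 23.435 + 572.942 = 735.98 m.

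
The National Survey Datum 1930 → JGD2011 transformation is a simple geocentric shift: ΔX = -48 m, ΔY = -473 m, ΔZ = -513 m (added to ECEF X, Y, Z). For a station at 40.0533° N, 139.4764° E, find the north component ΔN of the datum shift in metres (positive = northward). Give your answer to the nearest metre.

ΔN = -218 m

The local north axis is (−sin φ cos λ, −sin φ sin λ, cos φ), giving ΔN = -23.479 + 197.771 − 392.674 = -218.38 m.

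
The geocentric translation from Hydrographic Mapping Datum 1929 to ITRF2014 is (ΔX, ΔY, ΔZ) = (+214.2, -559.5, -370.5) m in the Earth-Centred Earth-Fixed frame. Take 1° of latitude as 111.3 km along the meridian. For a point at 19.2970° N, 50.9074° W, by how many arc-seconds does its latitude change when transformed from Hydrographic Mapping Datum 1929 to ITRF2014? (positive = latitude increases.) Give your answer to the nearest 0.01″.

Δφ = -17.40″

sin φ = 0.330465, cos φ = 0.943818, sin λ = -0.776128, cos λ = 0.630576.
North component: ΔN = −sin φ cos λ·ΔX − sin φ sin λ·ΔY + cos φ·ΔZ = −(0.330465)(0.630576)(214.2) − (0.330465)(-0.776128)(-559.5) + (0.943818)(-370.5) = -537.82 m.
1° of latitude spans 111300 m, so Δφ = -537.82 / 111300 × 3600 = -17.396″.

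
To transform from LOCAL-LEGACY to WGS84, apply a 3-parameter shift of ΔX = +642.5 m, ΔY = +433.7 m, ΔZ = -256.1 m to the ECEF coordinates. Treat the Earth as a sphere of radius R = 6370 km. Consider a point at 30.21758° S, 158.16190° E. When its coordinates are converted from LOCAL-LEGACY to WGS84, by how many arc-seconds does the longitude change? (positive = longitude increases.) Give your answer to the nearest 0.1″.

sin φ = -0.503285, cos φ = 0.864120, sin λ = 0.371985, cos λ = -0.928239.
East component: ΔE = −sin λ·ΔX + cos λ·ΔY = −(0.371985)(642.5) + (-0.928239)(433.7) = -641.58 m.
1° of latitude spans πR/180 = 111177 m; at latitude φ, 1° of longitude spans that × cos φ = 96070.7 m, so Δλ = -641.58 / 96070.7 × 3600 = -24.041″.

Δλ = -24.0″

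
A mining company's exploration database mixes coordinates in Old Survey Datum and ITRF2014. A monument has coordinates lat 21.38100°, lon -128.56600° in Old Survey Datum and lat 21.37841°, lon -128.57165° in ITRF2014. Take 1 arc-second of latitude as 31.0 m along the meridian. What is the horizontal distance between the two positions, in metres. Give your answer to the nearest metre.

Δφ = 21.37841° − 21.38100° = -0.00259°; Δλ = -128.57165° − -128.56600° = -0.00565°.
1° of latitude = 3600 × 31.00 = 111600 m.
ΔN = Δφ × 111600 = -289.0 m; ΔE = Δλ × 111600 × cos(21.38100°) = -0.00565 × 111600 × 0.931177 = -587.1 m.
Distance = √(ΔE² + ΔN²) = √((-587.1)² + (-289.0)²) = 654.4 m.

654 m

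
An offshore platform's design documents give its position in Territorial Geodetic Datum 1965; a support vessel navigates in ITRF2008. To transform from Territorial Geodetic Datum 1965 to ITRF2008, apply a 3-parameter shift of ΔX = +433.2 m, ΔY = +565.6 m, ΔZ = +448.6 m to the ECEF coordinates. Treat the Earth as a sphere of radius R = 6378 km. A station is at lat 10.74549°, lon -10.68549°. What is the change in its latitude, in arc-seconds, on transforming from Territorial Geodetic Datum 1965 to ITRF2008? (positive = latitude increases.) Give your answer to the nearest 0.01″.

sin φ = 0.186447, cos φ = 0.982465, sin λ = -0.185418, cos λ = 0.982660.
North component: ΔN = −sin φ cos λ·ΔX − sin φ sin λ·ΔY + cos φ·ΔZ = −(0.186447)(0.982660)(433.2) − (0.186447)(-0.185418)(565.6) + (0.982465)(448.6) = 380.92 m.
1° of latitude spans πR/180 = 111317 m, so Δφ = 380.92 / 111317 × 3600 = 12.319″.

Δφ = 12.32″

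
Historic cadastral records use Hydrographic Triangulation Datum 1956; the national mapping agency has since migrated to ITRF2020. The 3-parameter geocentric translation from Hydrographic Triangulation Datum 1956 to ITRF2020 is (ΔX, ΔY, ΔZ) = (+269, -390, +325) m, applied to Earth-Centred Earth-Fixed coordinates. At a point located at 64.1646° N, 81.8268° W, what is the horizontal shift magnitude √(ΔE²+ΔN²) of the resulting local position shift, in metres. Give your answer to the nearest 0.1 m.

At φ = 64.1646°, λ = -81.8268°: sin φ = 0.900050, cos φ = 0.435787, sin λ = -0.989843, cos λ = 0.142166.
ΔE = −sin λ·ΔX + cos λ·ΔY = −(-0.989843)·(269) + (0.142166)·(-390) = 210.82 m.
ΔN = −sin φ cos λ·ΔX − sin φ sin λ·ΔY + cos φ·ΔZ = −(0.900050)(0.142166)(269) − (0.900050)(-0.989843)(-390) + (0.435787)(325) = -240.24 m.
Horizontal magnitude = √(ΔE² + ΔN²) = √(210.82² + (-240.24)²) = 319.63 m.

319.6 m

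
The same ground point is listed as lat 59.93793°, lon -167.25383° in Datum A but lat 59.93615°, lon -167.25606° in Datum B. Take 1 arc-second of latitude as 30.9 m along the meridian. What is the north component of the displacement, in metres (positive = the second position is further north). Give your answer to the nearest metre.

Δφ = 59.93615° − 59.93793° = -0.00178°; Δλ = -167.25606° − -167.25383° = -0.00223°.
1° of latitude = 3600 × 30.90 = 111240 m.
ΔN = Δφ × 111240 = -198.0 m; ΔE = Δλ × 111240 × cos(59.93793°) = -0.00223 × 111240 × 0.500938 = -124.3 m.

ΔN = -198 m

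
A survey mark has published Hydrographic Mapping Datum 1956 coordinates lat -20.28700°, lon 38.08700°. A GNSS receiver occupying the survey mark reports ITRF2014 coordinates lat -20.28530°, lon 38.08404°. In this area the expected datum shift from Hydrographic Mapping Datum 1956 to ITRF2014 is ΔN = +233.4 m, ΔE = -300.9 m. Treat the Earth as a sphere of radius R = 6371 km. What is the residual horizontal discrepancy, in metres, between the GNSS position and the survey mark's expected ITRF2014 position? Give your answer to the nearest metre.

45 m

Observed coordinate differences: Δφ = +0.00170°, Δλ = -0.00296°.
Converting to metres (1° lat = 111195 m, cos φ = 0.937968): observed ΔN = 189.0 m, observed ΔE = -308.7 m.
Subtracting the expected shift leaves a residual of 189.0 − (233.4) = -44.4 m north and -308.7 − (-300.9) = -7.8 m east.
Residual distance = √((-44.4)² + (-7.8)²) = 45.1 m.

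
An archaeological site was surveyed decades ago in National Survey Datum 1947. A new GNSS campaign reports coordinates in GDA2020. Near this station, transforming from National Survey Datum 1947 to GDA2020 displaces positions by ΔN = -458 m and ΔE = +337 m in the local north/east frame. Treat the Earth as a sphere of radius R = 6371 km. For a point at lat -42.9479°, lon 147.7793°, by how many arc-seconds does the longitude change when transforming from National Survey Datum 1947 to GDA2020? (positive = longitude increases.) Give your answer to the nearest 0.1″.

Δλ = 14.9″

At latitude -42.9479°, cos φ = 0.731974.
One radian of longitude at latitude φ spans R cos φ, so Δλ = ΔE / (R cos φ) = 337.0 / (6371000 × 0.731974) = 7.2265e-05 rad = 14.906″.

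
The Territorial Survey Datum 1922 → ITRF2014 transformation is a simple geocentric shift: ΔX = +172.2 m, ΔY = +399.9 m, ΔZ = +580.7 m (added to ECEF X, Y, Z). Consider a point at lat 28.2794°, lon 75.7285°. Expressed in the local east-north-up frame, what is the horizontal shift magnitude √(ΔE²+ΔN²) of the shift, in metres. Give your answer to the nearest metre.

The local east axis at (φ, λ) is (−sin λ, cos λ, 0), so ΔE = −sin(75.7285°)·172.2 + cos(75.7285°)·399.9 = -68.30 m.
The local north axis is (−sin φ cos λ, −sin φ sin λ, cos φ), giving ΔN = -20.112 − 183.614 + 511.392 = 307.67 m.
Horizontal magnitude = √(ΔE² + ΔN²) = √((-68.30)² + 307.67²) = 315.16 m.

315 m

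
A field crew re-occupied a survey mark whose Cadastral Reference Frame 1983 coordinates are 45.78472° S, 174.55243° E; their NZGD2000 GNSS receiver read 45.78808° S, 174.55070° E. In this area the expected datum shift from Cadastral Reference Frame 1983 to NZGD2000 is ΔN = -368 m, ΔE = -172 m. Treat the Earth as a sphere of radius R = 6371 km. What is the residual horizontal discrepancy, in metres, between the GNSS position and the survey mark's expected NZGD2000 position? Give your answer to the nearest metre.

Observed coordinate differences: Δφ = -0.00336°, Δλ = -0.00173°.
Converting to metres (1° lat = 111195 m, cos φ = 0.697356): observed ΔN = -373.6 m, observed ΔE = -134.1 m.
Subtracting the expected shift leaves a residual of -373.6 − (-368) = -5.6 m north and -134.1 − (-172) = 37.9 m east.
Residual distance = √((-5.6)² + 37.9²) = 38.3 m.

38 m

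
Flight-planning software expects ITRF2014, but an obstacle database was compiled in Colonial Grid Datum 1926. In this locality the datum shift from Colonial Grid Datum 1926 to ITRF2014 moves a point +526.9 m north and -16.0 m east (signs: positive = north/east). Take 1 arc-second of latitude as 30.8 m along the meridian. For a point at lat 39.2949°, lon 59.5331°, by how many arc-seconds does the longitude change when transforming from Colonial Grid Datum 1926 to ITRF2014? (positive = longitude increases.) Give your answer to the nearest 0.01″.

At latitude 39.2949°, cos φ = 0.773897.
1″ of longitude at this latitude = 30.80 × cos φ = 23.8360 m, so Δλ = -16.0 / 23.8360 = -0.671″.

Δλ = -0.67″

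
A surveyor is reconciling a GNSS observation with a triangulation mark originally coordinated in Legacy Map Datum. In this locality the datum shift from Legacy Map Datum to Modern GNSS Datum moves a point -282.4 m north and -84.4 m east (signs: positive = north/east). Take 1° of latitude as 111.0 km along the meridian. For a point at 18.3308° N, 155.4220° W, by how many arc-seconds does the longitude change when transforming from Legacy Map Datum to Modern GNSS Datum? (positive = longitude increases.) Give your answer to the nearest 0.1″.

At latitude 18.3308°, cos φ = 0.949257.
1° of longitude at this latitude = 111.0 × cos φ = 105.37 km, so Δλ = -84.4 / 105367.5 = -0.0008010° = -2.884″.

Δλ = -2.9″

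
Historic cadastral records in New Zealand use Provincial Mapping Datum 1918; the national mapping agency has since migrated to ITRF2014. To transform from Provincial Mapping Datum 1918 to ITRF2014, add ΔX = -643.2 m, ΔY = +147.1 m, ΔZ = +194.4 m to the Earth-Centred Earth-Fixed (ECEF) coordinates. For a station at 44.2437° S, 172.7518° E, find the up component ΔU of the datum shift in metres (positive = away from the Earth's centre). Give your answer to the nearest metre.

ΔU = 335 m

At φ = -44.2437°, λ = 172.7518°: sin φ = -0.697712, cos φ = 0.716379, sin λ = 0.126168, cos λ = -0.992009.
ΔU = cos φ cos λ·ΔX + cos φ sin λ·ΔY + sin φ·ΔZ = (0.716379)(-0.992009)(-643.2) + (0.716379)(0.126168)(147.1) + (-0.697712)(194.4) = 334.75 m.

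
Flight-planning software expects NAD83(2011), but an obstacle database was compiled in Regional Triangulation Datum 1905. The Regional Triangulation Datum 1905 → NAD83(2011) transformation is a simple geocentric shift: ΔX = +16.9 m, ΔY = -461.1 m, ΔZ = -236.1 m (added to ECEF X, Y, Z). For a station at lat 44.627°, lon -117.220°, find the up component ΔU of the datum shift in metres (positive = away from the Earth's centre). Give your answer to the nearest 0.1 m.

ΔU = 120.5 m

The local up (radial) axis is (cos φ cos λ, cos φ sin λ, sin φ), giving ΔU = -5.502 + 291.821 − 165.858 = 120.46 m.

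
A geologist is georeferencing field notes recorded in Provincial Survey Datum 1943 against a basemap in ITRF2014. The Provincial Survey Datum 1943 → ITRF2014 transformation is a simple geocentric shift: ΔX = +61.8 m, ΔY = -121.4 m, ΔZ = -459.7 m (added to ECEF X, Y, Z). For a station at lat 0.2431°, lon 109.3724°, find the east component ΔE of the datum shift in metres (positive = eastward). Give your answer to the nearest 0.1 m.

ΔE = -18.0 m

The local east axis at (φ, λ) is (−sin λ, cos λ, 0), so ΔE = −sin(109.3724°)·61.8 + cos(109.3724°)·(-121.4) = -18.03 m.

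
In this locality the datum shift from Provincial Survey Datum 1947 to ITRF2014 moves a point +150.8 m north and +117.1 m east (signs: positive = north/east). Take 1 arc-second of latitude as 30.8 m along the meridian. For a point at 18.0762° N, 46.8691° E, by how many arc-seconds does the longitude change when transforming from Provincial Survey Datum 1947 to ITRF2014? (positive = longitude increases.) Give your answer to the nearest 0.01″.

At latitude 18.0762°, cos φ = 0.950645.
1″ of longitude at this latitude = 30.80 × cos φ = 29.2799 m, so Δλ = 117.1 / 29.2799 = 3.999″.

Δλ = 4.00″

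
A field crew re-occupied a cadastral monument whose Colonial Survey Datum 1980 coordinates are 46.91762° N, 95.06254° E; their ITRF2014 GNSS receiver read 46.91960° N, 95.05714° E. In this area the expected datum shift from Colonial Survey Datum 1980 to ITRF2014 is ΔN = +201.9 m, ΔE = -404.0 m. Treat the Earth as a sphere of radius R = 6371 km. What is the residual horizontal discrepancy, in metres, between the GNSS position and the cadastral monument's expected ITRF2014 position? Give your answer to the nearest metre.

19 m

Observed coordinate differences: Δφ = +0.00198°, Δλ = -0.00540°.
Converting to metres (1° lat = 111195 m, cos φ = 0.683049): observed ΔN = 220.2 m, observed ΔE = -410.1 m.
Subtracting the expected shift leaves a residual of 220.2 − (201.9) = 18.3 m north and -410.1 − (-404.0) = -6.1 m east.
Residual distance = √(18.3² + (-6.1)²) = 19.3 m.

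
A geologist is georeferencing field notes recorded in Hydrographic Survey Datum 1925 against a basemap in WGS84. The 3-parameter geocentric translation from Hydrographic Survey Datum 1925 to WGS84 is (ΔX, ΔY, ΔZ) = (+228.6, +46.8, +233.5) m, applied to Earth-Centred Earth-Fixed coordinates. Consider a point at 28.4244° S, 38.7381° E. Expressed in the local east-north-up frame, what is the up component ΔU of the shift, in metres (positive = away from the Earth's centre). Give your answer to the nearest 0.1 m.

ΔU = 71.4 m

The local up (radial) axis is (cos φ cos λ, cos φ sin λ, sin φ), giving ΔU = 156.815 + 25.755 − 111.146 = 71.42 m.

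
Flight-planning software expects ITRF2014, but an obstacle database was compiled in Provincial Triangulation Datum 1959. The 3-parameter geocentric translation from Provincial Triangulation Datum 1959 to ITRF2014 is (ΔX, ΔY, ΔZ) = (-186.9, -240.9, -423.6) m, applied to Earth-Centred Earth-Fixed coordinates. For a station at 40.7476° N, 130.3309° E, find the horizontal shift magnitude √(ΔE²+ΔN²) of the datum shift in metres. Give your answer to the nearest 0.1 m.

The local east axis at (φ, λ) is (−sin λ, cos λ, 0), so ΔE = −sin(130.3309°)·(-186.9) + cos(130.3309°)·(-240.9) = 298.39 m.
The local north axis is (−sin φ cos λ, −sin φ sin λ, cos φ), giving ΔN = -78.955 + 119.869 − 320.916 = -280.00 m.
Horizontal magnitude = √(ΔE² + ΔN²) = √(298.39² + (-280.00)²) = 409.19 m.

409.2 m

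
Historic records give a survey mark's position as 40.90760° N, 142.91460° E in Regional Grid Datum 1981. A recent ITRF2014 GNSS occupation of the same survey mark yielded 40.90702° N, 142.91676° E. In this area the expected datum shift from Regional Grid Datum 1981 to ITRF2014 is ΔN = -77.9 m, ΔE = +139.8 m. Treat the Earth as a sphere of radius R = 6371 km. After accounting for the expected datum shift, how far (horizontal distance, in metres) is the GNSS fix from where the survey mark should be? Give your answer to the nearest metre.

44 m

Observed coordinate differences: Δφ = -0.00058°, Δλ = +0.00216°.
Converting to metres (1° lat = 111195 m, cos φ = 0.755767): observed ΔN = -64.5 m, observed ΔE = 181.5 m.
Subtracting the expected shift leaves a residual of -64.5 − (-77.9) = 13.4 m north and 181.5 − (139.8) = 41.7 m east.
Residual distance = √(13.4² + 41.7²) = 43.8 m.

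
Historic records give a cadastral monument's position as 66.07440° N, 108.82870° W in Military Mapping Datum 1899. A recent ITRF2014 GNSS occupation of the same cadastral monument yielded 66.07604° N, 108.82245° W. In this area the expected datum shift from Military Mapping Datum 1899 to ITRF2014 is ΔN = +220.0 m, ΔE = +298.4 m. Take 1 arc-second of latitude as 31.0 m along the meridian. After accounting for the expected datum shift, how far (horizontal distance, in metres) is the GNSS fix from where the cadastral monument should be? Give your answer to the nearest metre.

40 m

Observed coordinate differences: Δφ = +0.00164°, Δλ = +0.00625°.
Converting to metres (1° lat = 111600 m, cos φ = 0.405550): observed ΔN = 183.0 m, observed ΔE = 282.9 m.
Subtracting the expected shift leaves a residual of 183.0 − (220.0) = -37.0 m north and 282.9 − (298.4) = -15.5 m east.
Residual distance = √((-37.0)² + (-15.5)²) = 40.1 m.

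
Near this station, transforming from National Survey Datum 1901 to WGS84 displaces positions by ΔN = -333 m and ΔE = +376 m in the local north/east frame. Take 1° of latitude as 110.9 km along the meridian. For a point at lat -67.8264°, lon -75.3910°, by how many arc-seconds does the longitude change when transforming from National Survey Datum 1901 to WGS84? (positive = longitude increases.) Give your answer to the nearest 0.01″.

At latitude -67.8264°, cos φ = 0.377414.
1° of longitude at this latitude = 110.9 × cos φ = 41.86 km, so Δλ = 376.0 / 41855.2 = 0.0089833° = 32.340″.

Δλ = 32.34″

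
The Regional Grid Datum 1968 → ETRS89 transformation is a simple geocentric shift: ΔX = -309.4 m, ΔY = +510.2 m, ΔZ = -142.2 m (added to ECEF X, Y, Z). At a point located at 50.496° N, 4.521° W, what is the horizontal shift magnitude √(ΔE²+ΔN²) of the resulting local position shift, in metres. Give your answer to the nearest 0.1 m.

516.1 m

At φ = 50.496°, λ = -4.521°: sin φ = 0.771580, cos φ = 0.636132, sin λ = -0.078824, cos λ = 0.996889.
ΔE = −sin λ·ΔX + cos λ·ΔY = −(-0.078824)·(-309.4) + (0.996889)·(510.2) = 484.22 m.
ΔN = −sin φ cos λ·ΔX − sin φ sin λ·ΔY + cos φ·ΔZ = −(0.771580)(0.996889)(-309.4) − (0.771580)(-0.078824)(510.2) + (0.636132)(-142.2) = 178.56 m.
Horizontal magnitude = √(ΔE² + ΔN²) = √(484.22² + 178.56²) = 516.10 m.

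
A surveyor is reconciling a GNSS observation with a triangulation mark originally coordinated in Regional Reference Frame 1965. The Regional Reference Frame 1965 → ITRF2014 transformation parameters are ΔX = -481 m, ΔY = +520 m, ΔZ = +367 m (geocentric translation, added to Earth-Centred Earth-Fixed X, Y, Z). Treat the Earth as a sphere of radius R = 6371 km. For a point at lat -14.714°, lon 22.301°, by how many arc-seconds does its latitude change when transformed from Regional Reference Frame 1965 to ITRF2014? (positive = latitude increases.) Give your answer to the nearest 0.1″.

Δφ = 9.5″

sin φ = -0.253994, cos φ = 0.967206, sin λ = 0.379472, cos λ = 0.925203.
North component: ΔN = −sin φ cos λ·ΔX − sin φ sin λ·ΔY + cos φ·ΔZ = −(-0.253994)(0.925203)(-481) − (-0.253994)(0.379472)(520) + (0.967206)(367) = 292.05 m.
1° of latitude spans πR/180 = 111195 m, so Δφ = 292.05 / 111195 × 3600 = 9.455″.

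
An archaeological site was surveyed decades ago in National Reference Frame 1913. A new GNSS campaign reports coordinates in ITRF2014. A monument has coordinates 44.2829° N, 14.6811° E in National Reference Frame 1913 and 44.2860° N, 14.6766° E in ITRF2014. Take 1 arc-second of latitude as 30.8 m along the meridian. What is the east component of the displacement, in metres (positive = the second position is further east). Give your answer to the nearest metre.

Δφ = 44.2860° − 44.2829° = +0.0031°; Δλ = 14.6766° − 14.6811° = -0.0045°.
1° of latitude = 3600 × 30.80 = 110880 m.
ΔN = Δφ × 110880 = 343.7 m; ΔE = Δλ × 110880 × cos(44.2829°) = -0.0045 × 110880 × 0.715901 = -357.2 m.

ΔE = -357 m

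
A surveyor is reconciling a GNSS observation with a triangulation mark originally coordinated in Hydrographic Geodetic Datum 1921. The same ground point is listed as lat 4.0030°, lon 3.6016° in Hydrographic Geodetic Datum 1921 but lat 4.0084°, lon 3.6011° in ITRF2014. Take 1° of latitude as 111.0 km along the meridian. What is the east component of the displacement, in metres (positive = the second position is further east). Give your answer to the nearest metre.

Δφ = 4.0084° − 4.0030° = +0.0054°; Δλ = 3.6011° − 3.6016° = -0.0005°.
ΔN = Δφ × 111000 = 599.4 m; ΔE = Δλ × 111000 × cos(4.0030°) = -0.0005 × 111000 × 0.997560 = -55.4 m.

ΔE = -55 m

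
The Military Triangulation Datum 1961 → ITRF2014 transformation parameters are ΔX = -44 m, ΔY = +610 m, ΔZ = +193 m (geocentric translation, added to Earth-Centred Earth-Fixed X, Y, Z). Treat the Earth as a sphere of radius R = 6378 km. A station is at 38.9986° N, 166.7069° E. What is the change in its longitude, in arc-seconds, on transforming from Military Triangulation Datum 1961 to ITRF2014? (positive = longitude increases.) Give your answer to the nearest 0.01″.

sin φ = 0.629301, cos φ = 0.777161, sin λ = 0.229933, cos λ = -0.973207.
East component: ΔE = −sin λ·ΔX + cos λ·ΔY = −(0.229933)(-44) + (-0.973207)(610) = -583.54 m.
1° of latitude spans πR/180 = 111317 m; at latitude φ, 1° of longitude spans that × cos φ = 86511.3 m, so Δλ = -583.54 / 86511.3 × 3600 = -24.283″.

Δλ = -24.28″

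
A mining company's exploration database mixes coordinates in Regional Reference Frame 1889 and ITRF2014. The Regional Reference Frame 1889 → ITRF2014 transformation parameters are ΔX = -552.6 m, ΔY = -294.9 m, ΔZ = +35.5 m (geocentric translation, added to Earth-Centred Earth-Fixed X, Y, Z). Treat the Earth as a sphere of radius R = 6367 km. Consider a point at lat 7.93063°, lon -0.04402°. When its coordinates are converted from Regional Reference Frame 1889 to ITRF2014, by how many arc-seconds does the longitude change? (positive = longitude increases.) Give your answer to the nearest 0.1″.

sin φ = 0.137974, cos φ = 0.990436, sin λ = -0.000768, cos λ = 1.000000.
East component: ΔE = −sin λ·ΔX + cos λ·ΔY = −(-0.000768)(-552.6) + (1.000000)(-294.9) = -295.32 m.
1° of latitude spans πR/180 = 111125 m; at latitude φ, 1° of longitude spans that × cos φ = 110062.3 m, so Δλ = -295.32 / 110062.3 × 3600 = -9.660″.

Δλ = -9.7″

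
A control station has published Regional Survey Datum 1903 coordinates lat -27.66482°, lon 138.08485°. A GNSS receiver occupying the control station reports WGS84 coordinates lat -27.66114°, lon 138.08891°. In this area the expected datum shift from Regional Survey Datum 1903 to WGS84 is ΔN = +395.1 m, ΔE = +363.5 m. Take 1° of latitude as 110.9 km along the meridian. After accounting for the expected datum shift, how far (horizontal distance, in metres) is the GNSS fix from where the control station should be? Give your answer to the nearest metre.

38 m

Observed coordinate differences: Δφ = +0.00368°, Δλ = +0.00406°.
Converting to metres (1° lat = 110900 m, cos φ = 0.885679): observed ΔN = 408.1 m, observed ΔE = 398.8 m.
Subtracting the expected shift leaves a residual of 408.1 − (395.1) = 13.0 m north and 398.8 − (363.5) = 35.3 m east.
Residual distance = √(13.0² + 35.3²) = 37.6 m.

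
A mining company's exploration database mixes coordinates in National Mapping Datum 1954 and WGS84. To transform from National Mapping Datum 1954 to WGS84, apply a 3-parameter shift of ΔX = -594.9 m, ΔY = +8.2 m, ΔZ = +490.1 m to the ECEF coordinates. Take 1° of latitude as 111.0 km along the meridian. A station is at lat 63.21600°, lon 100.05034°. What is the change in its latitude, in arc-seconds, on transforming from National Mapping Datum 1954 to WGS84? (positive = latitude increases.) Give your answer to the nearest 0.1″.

Δφ = 3.9″

sin φ = 0.892712, cos φ = 0.450628, sin λ = 0.984655, cos λ = -0.174513.
North component: ΔN = −sin φ cos λ·ΔX − sin φ sin λ·ΔY + cos φ·ΔZ = −(0.892712)(-0.174513)(-594.9) − (0.892712)(0.984655)(8.2) + (0.450628)(490.1) = 120.97 m.
1° of latitude spans 111000 m, so Δφ = 120.97 / 111000 × 3600 = 3.923″.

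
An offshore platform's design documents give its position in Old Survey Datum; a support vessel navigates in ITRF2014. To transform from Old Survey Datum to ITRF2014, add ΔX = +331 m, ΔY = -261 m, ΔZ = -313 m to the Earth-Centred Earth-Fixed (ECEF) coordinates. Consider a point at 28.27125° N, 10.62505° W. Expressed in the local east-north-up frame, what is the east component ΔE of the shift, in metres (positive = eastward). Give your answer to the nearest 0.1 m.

The local east axis at (φ, λ) is (−sin λ, cos λ, 0), so ΔE = −sin(-10.62505°)·331 + cos(-10.62505°)·(-261) = -195.49 m.

ΔE = -195.5 m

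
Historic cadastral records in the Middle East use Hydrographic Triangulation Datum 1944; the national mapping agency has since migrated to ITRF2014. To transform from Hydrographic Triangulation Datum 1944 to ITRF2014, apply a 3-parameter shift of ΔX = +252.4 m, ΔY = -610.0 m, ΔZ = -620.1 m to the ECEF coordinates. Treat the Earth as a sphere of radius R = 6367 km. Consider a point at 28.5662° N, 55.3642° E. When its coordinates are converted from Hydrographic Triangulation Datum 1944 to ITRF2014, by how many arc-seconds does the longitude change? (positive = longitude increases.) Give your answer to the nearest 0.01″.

Δλ = -20.45″

sin φ = 0.478174, cos φ = 0.878265, sin λ = 0.822781, cos λ = 0.568358.
East component: ΔE = −sin λ·ΔX + cos λ·ΔY = −(0.822781)(252.4) + (0.568358)(-610.0) = -554.37 m.
1° of latitude spans πR/180 = 111125 m; at latitude φ, 1° of longitude spans that × cos φ = 97597.3 m, so Δλ = -554.37 / 97597.3 × 3600 = -20.449″.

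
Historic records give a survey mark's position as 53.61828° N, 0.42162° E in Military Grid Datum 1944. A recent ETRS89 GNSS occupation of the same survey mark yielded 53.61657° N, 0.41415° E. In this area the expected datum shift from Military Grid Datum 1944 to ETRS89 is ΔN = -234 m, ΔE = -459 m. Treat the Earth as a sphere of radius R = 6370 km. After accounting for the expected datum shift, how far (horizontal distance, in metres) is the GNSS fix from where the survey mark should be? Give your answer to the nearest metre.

55 m

Observed coordinate differences: Δφ = -0.00171°, Δλ = -0.00747°.
Converting to metres (1° lat = 111177 m, cos φ = 0.593162): observed ΔN = -190.1 m, observed ΔE = -492.6 m.
Subtracting the expected shift leaves a residual of -190.1 − (-234) = 43.9 m north and -492.6 − (-459) = -33.6 m east.
Residual distance = √(43.9² + (-33.6)²) = 55.3 m.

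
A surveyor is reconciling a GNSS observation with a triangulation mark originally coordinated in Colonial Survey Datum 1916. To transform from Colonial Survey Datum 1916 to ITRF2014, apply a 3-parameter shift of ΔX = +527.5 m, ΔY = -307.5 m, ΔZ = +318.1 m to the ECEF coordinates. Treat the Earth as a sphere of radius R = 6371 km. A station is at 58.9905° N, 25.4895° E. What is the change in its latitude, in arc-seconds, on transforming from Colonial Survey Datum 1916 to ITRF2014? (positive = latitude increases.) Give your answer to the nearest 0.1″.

sin φ = 0.857082, cos φ = 0.515180, sin λ = 0.430346, cos λ = 0.902664.
North component: ΔN = −sin φ cos λ·ΔX − sin φ sin λ·ΔY + cos φ·ΔZ = −(0.857082)(0.902664)(527.5) − (0.857082)(0.430346)(-307.5) + (0.515180)(318.1) = -130.81 m.
1° of latitude spans πR/180 = 111195 m, so Δφ = -130.81 / 111195 × 3600 = -4.235″.

Δφ = -4.2″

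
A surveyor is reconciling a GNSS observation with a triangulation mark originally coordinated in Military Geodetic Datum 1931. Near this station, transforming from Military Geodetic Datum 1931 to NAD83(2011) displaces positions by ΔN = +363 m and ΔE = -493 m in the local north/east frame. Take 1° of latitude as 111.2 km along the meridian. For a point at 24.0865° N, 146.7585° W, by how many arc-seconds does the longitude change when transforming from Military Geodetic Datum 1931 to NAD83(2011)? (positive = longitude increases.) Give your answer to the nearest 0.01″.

At latitude 24.0865°, cos φ = 0.912930.
1° of longitude at this latitude = 111.2 × cos φ = 101.52 km, so Δλ = -493.0 / 101517.9 = -0.0048563° = -17.483″.

Δλ = -17.48″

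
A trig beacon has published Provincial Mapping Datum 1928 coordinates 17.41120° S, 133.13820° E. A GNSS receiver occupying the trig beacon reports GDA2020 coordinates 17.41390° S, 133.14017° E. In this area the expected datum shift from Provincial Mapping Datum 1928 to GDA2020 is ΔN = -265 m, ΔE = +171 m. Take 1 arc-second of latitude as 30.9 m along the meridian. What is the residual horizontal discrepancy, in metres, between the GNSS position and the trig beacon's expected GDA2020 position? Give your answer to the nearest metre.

Observed coordinate differences: Δφ = -0.00270°, Δλ = +0.00197°.
Converting to metres (1° lat = 111240 m, cos φ = 0.954182): observed ΔN = -300.3 m, observed ΔE = 209.1 m.
Subtracting the expected shift leaves a residual of -300.3 − (-265) = -35.3 m north and 209.1 − (171) = 38.1 m east.
Residual distance = √((-35.3)² + 38.1²) = 52.0 m.

52 m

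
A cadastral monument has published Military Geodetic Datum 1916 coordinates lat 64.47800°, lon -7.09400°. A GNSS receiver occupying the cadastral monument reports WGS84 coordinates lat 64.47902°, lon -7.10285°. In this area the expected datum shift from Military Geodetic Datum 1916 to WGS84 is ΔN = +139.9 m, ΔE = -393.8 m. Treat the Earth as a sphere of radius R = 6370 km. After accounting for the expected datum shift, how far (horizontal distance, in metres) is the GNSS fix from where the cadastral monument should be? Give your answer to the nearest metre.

Observed coordinate differences: Δφ = +0.00102°, Δλ = -0.00885°.
Converting to metres (1° lat = 111177 m, cos φ = 0.430858): observed ΔN = 113.4 m, observed ΔE = -423.9 m.
Subtracting the expected shift leaves a residual of 113.4 − (139.9) = -26.5 m north and -423.9 − (-393.8) = -30.1 m east.
Residual distance = √((-26.5)² + (-30.1)²) = 40.1 m.

40 m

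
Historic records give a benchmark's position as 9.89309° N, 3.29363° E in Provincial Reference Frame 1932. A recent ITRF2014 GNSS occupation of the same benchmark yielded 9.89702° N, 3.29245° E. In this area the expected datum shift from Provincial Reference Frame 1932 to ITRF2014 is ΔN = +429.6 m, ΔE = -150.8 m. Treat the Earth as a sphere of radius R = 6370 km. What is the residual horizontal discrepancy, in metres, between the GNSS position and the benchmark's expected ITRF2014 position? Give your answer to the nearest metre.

Observed coordinate differences: Δφ = +0.00393°, Δλ = -0.00118°.
Converting to metres (1° lat = 111177 m, cos φ = 0.985130): observed ΔN = 436.9 m, observed ΔE = -129.2 m.
Subtracting the expected shift leaves a residual of 436.9 − (429.6) = 7.3 m north and -129.2 − (-150.8) = 21.6 m east.
Residual distance = √(7.3² + 21.6²) = 22.8 m.

23 m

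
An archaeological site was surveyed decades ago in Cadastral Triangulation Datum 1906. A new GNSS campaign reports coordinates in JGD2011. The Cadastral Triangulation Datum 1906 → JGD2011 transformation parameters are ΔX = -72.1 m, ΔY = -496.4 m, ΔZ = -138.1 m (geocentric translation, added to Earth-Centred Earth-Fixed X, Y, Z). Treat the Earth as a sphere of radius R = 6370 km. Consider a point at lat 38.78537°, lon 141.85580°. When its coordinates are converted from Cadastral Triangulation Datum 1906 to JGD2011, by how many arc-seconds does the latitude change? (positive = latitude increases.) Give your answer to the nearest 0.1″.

Δφ = 1.6″

sin φ = 0.626405, cos φ = 0.779498, sin λ = 0.617643, cos λ = -0.786459.
North component: ΔN = −sin φ cos λ·ΔX − sin φ sin λ·ΔY + cos φ·ΔZ = −(0.626405)(-0.786459)(-72.1) − (0.626405)(0.617643)(-496.4) + (0.779498)(-138.1) = 48.89 m.
1° of latitude spans πR/180 = 111177 m, so Δφ = 48.89 / 111177 × 3600 = 1.583″.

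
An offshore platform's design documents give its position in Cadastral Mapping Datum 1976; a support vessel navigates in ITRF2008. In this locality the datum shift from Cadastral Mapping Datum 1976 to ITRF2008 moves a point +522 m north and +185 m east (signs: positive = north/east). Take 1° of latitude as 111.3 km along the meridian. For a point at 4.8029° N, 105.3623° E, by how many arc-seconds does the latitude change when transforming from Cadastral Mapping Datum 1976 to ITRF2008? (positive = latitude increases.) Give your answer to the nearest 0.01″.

Δφ = 16.88″

1° of latitude = 111.3 km, so Δφ = 522.0 / 111300 = 0.0046900° = 16.884″.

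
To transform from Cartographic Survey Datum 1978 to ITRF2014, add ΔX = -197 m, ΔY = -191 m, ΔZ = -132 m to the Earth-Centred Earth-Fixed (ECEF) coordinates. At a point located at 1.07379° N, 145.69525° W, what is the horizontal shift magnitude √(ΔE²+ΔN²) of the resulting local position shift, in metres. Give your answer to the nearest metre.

The local east axis at (φ, λ) is (−sin λ, cos λ, 0), so ΔE = −sin(-145.69525°)·(-197) + cos(-145.69525°)·(-191) = 46.75 m.
The local north axis is (−sin φ cos λ, −sin φ sin λ, cos φ), giving ΔN = -3.050 − 2.017 − 131.977 = -137.04 m.
Horizontal magnitude = √(ΔE² + ΔN²) = √(46.75² + (-137.04)²) = 144.80 m.

145 m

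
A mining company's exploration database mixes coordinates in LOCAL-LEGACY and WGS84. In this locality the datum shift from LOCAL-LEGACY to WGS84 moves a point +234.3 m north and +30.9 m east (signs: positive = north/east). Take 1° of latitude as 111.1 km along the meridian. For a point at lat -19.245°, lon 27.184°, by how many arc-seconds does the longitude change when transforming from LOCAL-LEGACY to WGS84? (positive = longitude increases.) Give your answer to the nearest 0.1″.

At latitude -19.245°, cos φ = 0.944118.
1° of longitude at this latitude = 111.1 × cos φ = 104.89 km, so Δλ = 30.9 / 104891.5 = 0.0002946° = 1.061″.

Δλ = 1.1″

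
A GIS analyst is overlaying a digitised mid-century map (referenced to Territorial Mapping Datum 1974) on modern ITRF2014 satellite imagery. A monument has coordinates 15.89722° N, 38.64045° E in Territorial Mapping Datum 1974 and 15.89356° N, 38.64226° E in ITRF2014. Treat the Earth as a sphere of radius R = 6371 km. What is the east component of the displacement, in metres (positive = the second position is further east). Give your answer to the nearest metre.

Δφ = 15.89356° − 15.89722° = -0.00366°; Δλ = 38.64226° − 38.64045° = +0.00181°.
1° along a meridian = πR/180 = 111195 m.
ΔN = Δφ × 111195 = -407.0 m; ΔE = Δλ × 111195 × cos(15.89722°) = +0.00181 × 111195 × 0.961755 = 193.6 m.

ΔE = 194 m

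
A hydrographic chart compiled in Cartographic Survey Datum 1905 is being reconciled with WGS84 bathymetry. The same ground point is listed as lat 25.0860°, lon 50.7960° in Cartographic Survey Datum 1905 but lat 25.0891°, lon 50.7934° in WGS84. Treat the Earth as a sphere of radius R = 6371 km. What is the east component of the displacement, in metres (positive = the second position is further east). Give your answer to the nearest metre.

ΔE = -262 m

Δφ = 25.0891° − 25.0860° = +0.0031°; Δλ = 50.7934° − 50.7960° = -0.0026°.
1° along a meridian = πR/180 = 111195 m.
ΔN = Δφ × 111195 = 344.7 m; ΔE = Δλ × 111195 × cos(25.0860°) = -0.0026 × 111195 × 0.905672 = -261.8 m.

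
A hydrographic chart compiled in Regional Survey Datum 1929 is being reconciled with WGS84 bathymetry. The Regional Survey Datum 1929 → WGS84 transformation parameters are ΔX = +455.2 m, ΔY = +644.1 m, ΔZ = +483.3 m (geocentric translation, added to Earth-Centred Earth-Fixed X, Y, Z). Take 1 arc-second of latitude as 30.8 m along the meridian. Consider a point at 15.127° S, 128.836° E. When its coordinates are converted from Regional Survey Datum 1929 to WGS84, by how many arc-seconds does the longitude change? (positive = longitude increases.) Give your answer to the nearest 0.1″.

Δλ = -25.5″

sin φ = -0.260959, cos φ = 0.965350, sin λ = 0.778944, cos λ = -0.627093.
East component: ΔE = −sin λ·ΔX + cos λ·ΔY = −(0.778944)(455.2) + (-0.627093)(644.1) = -758.49 m.
1° of latitude spans 3600 × 30.80 = 110880 m; at latitude φ, 1° of longitude spans that × cos φ = 107038.0 m, so Δλ = -758.49 / 107038.0 × 3600 = -25.510″.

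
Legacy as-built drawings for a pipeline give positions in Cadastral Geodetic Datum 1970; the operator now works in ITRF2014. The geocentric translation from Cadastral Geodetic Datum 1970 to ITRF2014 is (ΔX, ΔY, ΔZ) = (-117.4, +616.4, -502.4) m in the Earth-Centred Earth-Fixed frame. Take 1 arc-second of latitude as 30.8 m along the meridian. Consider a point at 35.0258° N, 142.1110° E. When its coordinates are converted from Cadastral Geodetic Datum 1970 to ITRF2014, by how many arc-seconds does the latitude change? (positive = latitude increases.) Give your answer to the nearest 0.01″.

Δφ = -22.14″

sin φ = 0.573945, cos φ = 0.818894, sin λ = 0.614134, cos λ = -0.789202.
North component: ΔN = −sin φ cos λ·ΔX − sin φ sin λ·ΔY + cos φ·ΔZ = −(0.573945)(-0.789202)(-117.4) − (0.573945)(0.614134)(616.4) + (0.818894)(-502.4) = -681.86 m.
1° of latitude spans 3600 × 30.80 = 110880 m, so Δφ = -681.86 / 110880 × 3600 = -22.138″.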